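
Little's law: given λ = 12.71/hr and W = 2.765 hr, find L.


L = λW = 12.71·2.765 = 35.1432

Final: 35.1432


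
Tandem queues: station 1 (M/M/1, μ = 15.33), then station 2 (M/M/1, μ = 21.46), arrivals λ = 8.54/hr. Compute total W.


Each node sees arrival rate λ = 8.54/hr (tandem ⇒ throughput preserved).
W₁ = 1/(μ₁−λ) = 1/(15.33−8.54) = 0.14728 hr
W₂ = 1/(μ₂−λ) = 1/(21.46−8.54) = 0.07740 hr
W_total = W₁ + W₂ = 0.14728 + 0.07740 = 0.22467 hr

Final: 0.22467 hr


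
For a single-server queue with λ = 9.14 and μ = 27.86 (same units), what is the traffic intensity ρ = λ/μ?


ρ = λ/μ = 9.14/27.86 = 0.3281

Final: 0.3281


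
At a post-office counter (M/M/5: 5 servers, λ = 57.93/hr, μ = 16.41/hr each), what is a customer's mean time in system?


a = 3.5302; ρ = 0.7060; P₀ = 0.024934
Lq = P₀·a^c·ρ/(c!(1−ρ)²) = 0.93071
Wq = Lq/λ = 0.93071/57.93 = 0.01607 hr
W = Wq + 1/μ = 0.01607 + 0.06094 = 0.07700 hr

Final: 0.07700 hr


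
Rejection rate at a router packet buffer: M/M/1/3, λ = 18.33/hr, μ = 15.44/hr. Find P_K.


ρ = λ/μ = 18.33/15.44 = 1.1872
P_K = (1−ρ)ρ^K/(1−ρ^(K+1)) = (-0.1872·1.673191)/(1 − 1.986372)
= -0.313181/-0.986372 = 0.317508

Final: 0.317508


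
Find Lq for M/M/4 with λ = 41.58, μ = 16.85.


a = λ/μ = 2.4677; ρ = a/4 = 0.6169
P₀ = 0.076630
Lq = P₀·a^c·ρ / (c!·(1−ρ)²) = 0.076630·37.07988·0.6169/(24·0.14675)
= 0.49769

Final: 0.49769


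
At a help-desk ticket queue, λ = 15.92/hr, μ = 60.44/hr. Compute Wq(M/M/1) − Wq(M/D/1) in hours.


ρ = 15.92/60.44 = 0.2634
Wq(M/M/1) = ρ/(μ−λ) = 0.2634/44.52 = 0.005916 hr
Wq(M/D/1) = ρ/(2(μ−λ)) = 0.002958 hr
Savings = 0.005916 − 0.002958 = 0.002958 hr

Final: 0.002958 hr


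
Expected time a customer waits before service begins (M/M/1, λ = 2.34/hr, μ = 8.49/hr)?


ρ = 2.34/8.49 = 0.2756
Wq = ρ/(μ−λ) = 0.2756/(8.49 − 2.34) = 0.2756/6.15 = 0.04482 hr

Final: 0.04482 hr


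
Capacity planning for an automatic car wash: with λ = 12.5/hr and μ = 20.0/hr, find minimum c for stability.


Stability requires cμ > λ ⇔ c > λ/μ.
λ/μ = 12.5/20.0 = 0.6250
Minimum integer c = ⌊0.6250⌋ + 1 = 1
Check: 1·20.0 = 20.00 > 12.5, while 0·20.0 = 0.00 ≤ 12.5

Final: 1 servers


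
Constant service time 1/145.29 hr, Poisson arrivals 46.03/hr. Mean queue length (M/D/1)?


ρ = 46.03/145.29 = 0.3168
M/D/1: Lq = ρ²/(2(1−ρ)) = 0.1004/(2·0.6832) = 0.07346

Final: 0.07346


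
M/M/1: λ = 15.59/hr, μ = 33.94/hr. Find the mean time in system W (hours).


W = 1/(μ−λ) = 1/(33.94 − 15.59) = 1/18.35 = 0.05450 hr

Final: 0.05450 hr


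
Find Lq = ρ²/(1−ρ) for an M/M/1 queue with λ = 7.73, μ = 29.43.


ρ = 7.73/29.43 = 0.2627
Lq = ρ²/(1−ρ) = 0.06899/0.7373 = 0.09356

Final: 0.09356


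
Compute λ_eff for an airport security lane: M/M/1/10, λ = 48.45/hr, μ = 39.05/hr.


ρ = 1.2407; P_K = (1−ρ)ρ^10/(1−ρ^11) = 0.213964
λ_eff = λ(1 − P_K) = 48.45·(1 − 0.213964) = 48.45·0.786036 = 38.0834 /hr

Final: 38.0834 /hr


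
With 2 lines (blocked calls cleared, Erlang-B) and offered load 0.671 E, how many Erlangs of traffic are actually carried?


B(2,0.671) = 0.118727 (Erlang-B)
Carried load = a(1 − B) = 0.671·(1 − 0.118727) = 0.671·0.881273 = 0.5913 E

Final: 0.5913 Erlangs


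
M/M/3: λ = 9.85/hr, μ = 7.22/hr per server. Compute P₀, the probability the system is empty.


a = λ/μ = 9.85/7.22 = 1.3643; ρ = a/c = 0.4548
Σ_{k=0}^{2} a^k/k! (terms k=0..2) = 1.00000 + 1.36427 + 0.93061 = 3.29488
Tail: a^3/(3!(1−ρ)) = 2.53920/(6·0.5452) = 0.77617
P₀ = 1/(3.29488 + 0.77617) = 1/4.07104 = 0.245637

Final: 0.245637


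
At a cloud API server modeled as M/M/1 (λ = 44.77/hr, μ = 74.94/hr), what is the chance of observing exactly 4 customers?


ρ = 44.77/74.94 = 0.5974
P_n = (1−ρ)·ρ^n = (1 − 0.5974)·0.5974^4 = 0.4026·0.127378 = 0.051281

Final: 0.051281


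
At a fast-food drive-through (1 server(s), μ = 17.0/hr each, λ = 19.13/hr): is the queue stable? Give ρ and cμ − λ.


Total capacity cμ = 1·17.0 = 17.00/hr
ρ = λ/(cμ) = 19.13/17.00 = 1.1253
Stable ⇔ ρ < 1: NO
Spare capacity = cμ − λ = 17.00 − 19.13 = -2.13/hr

Final: ρ = 1.1253; unstable; margin = -2.13/hr


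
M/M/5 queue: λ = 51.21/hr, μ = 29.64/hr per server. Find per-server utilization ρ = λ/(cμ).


ρ = λ/(cμ) = 51.21/(5·29.64) = 51.21/148.20 = 0.3455

Final: 0.3455


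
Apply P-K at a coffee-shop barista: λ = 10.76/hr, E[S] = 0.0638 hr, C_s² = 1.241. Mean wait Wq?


ρ = λ·E[S] = 10.76·0.0638 = 0.6865
E[S²] = E[S]²(1+C_s²) = 0.0638²·(1+1.241) = 0.009122
Wq = λ·E[S²]/(2(1−ρ)) = 10.76·0.009122/(2·0.3135) = 0.15653 hr

Final: 0.15653 hr


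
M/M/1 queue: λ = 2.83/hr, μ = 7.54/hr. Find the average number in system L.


ρ = λ/μ = 2.83/7.54 = 0.3753
L = ρ/(1−ρ) = 0.3753/(1 − 0.3753) = 0.3753/0.6247 = 0.6008

Final: 0.6008


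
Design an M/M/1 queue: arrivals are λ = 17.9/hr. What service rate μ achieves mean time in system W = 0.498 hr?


W = 1/(μ−λ) ⇒ μ − λ = 1/W = 1/0.498 = 2.0080
μ = λ + 1/W = 17.9 + 2.0080 = 19.9080 per hr

Final: 19.9080 /hr


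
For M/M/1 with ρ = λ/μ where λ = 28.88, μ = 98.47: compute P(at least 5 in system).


ρ = 28.88/98.47 = 0.2933
P(N ≥ n) = ρ^n = 0.2933^5 = 0.002170

Final: 0.002170


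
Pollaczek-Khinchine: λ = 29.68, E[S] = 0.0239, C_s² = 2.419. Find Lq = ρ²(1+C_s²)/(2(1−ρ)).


ρ = λ·E[S] = 29.68·0.0239 = 0.7094
Lq = ρ²(1+C_s²)/(2(1−ρ)) = 0.5032·(1+2.419)/(2·0.2906)
= 0.5032·3.4190/0.5813 = 2.95955

Final: 2.95955


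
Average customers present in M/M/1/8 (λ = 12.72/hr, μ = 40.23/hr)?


ρ = 12.72/40.23 = 0.3162
L = ρ[1 − (K+1)ρ^K + Kρ^(K+1)] / [(1−ρ)(1−ρ^(K+1))]
Numerator: 0.3162·(1 − 9·0.00009988 + 8·0.00003158) = 0.315978
Denominator: (0.6838)·(0.999968) = 0.683796
L = 0.315978/0.683796 = 0.4621

Final: 0.4621


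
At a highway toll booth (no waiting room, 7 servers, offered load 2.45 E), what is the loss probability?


B(c,a) = (a^c/c!) / Σ_{k=0}^{c} a^k/k!
a^7/7! = 0.105131
Σ terms (k=0..7): 1.00000 + 2.45000 + 3.00125 + 2.45102 + 1.50125 + 0.73561 + 0.30038 + 0.10513 = 11.544640
B = 0.105131/11.544640 = 0.009107

Final: 0.009107


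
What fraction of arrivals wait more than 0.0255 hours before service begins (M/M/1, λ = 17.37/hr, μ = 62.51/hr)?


ρ = 17.37/62.51 = 0.2779
P(Wq > t) = ρ·e^{−(μ−λ)t} = 0.2779·e^{−1.1511}
= 0.2779·0.316298 = 0.087892

Final: 0.087892


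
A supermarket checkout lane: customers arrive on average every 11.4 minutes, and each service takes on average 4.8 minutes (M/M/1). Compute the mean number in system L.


λ = 60/11.4 = 5.2632 /hr
μ = 60/4.8 = 12.5000 /hr
ρ = λ/μ = 5.2632/12.5000 = 0.4211
L = ρ/(1−ρ) = 0.4211/0.5789 = 0.7273

Final: 0.7273


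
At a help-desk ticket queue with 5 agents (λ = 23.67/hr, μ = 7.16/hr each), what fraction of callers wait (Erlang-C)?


a = λ/μ = 3.3059; ρ = a/5 = 0.6612
P₀ = 0.032809 (from M/M/c formula)
C(c,a) = [a^c/(c!(1−ρ))]·P₀ = [394.84458/(120·0.3388)]·0.032809
= 9.71107·0.032809 = 0.318611

Final: 0.318611


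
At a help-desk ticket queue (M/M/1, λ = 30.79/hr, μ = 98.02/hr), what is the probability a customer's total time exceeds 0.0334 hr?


W ~ Exponential(μ−λ) for M/M/1.
μ − λ = 98.02 − 30.79 = 67.2300
P(W > t) = e^{−(μ−λ)t} = e^{−2.2455} = 0.105876

Final: 0.105876


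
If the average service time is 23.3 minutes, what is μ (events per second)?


μ = 1/(service time) in consistent units.
1 second = 0.0166667 min, so μ = 0.0166667/23.3 = 0.0007153 per second

Final: 0.0007153 /sec


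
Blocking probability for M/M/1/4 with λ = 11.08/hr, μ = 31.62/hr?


ρ = λ/μ = 11.08/31.62 = 0.3504
P_K = (1−ρ)ρ^K/(1−ρ^(K+1)) = (0.6496·0.015077)/(1 − 0.005283)
= 0.009794/0.994717 = 0.009846

Final: 0.009846


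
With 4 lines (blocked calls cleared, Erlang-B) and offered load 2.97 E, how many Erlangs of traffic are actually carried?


B(4,2.97) = 0.202768 (Erlang-B)
Carried load = a(1 − B) = 2.97·(1 − 0.202768) = 2.97·0.797232 = 2.3678 E

Final: 2.3678 Erlangs


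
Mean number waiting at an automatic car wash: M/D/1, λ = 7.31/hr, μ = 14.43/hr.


ρ = 7.31/14.43 = 0.5066
M/D/1: Lq = ρ²/(2(1−ρ)) = 0.2566/(2·0.4934) = 0.26005

Final: 0.26005


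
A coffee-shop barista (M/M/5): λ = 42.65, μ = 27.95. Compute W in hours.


a = 1.5259; ρ = 0.3052; P₀ = 0.217037
Lq = P₀·a^c·ρ/(c!(1−ρ)²) = 0.009460
Wq = Lq/λ = 0.009460/42.65 = 0.0002218 hr
W = Wq + 1/μ = 0.0002218 + 0.03578 = 0.03600 hr

Final: 0.03600 hr


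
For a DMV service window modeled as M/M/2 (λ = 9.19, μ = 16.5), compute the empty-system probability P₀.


a = λ/μ = 9.19/16.5 = 0.5570; ρ = a/c = 0.2785
Σ_{k=0}^{1} a^k/k! (terms k=0..1) = 1.00000 + 0.55697 = 1.55697
Tail: a^2/(2!(1−ρ)) = 0.31022/(2·0.7215) = 0.21497
P₀ = 1/(1.55697 + 0.21497) = 1/1.77194 = 0.564352

Final: 0.564352


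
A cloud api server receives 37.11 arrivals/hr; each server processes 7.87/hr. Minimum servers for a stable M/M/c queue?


Stability requires cμ > λ ⇔ c > λ/μ.
λ/μ = 37.11/7.87 = 4.7154
Minimum integer c = ⌊4.7154⌋ + 1 = 5
Check: 5·7.87 = 39.35 > 37.11, while 4·7.87 = 31.48 ≤ 37.11

Final: 5 servers


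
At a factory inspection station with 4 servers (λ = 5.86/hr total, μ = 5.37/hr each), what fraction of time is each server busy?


ρ = λ/(cμ) = 5.86/(4·5.37) = 5.86/21.48 = 0.2728

Final: 0.2728


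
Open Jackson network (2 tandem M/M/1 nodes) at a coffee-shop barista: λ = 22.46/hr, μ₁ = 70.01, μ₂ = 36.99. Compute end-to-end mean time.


Each node sees arrival rate λ = 22.46/hr (tandem ⇒ throughput preserved).
W₁ = 1/(μ₁−λ) = 1/(70.01−22.46) = 0.02103 hr
W₂ = 1/(μ₂−λ) = 1/(36.99−22.46) = 0.06882 hr
W_total = W₁ + W₂ = 0.02103 + 0.06882 = 0.08985 hr

Final: 0.08985 hr


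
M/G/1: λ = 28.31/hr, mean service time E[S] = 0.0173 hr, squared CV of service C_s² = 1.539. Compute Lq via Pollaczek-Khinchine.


ρ = λ·E[S] = 28.31·0.0173 = 0.4898
Lq = ρ²(1+C_s²)/(2(1−ρ)) = 0.2399·(1+1.539)/(2·0.5102)
= 0.2399·2.5390/1.0205 = 0.59681

Final: 0.59681


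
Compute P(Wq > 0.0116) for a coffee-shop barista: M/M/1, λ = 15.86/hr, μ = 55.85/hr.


ρ = 15.86/55.85 = 0.2840
P(Wq > t) = ρ·e^{−(μ−λ)t} = 0.2840·e^{−0.4639}
= 0.2840·0.628836 = 0.178574

Final: 0.178574


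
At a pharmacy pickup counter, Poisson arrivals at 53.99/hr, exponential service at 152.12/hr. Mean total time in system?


W = 1/(μ−λ) = 1/(152.12 − 53.99) = 1/98.13 = 0.01019 hr

Final: 0.01019 hr


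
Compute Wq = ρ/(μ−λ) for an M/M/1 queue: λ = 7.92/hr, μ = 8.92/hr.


ρ = 7.92/8.92 = 0.8879
Wq = ρ/(μ−λ) = 0.8879/(8.92 − 7.92) = 0.8879/1.00 = 0.8879 hr

Final: 0.8879 hr


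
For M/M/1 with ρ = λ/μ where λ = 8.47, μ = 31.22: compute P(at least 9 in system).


ρ = 8.47/31.22 = 0.2713
P(N ≥ n) = ρ^n = 0.2713^9 = 0.000007963

Final: 0.000007963


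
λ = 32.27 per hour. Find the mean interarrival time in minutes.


Mean interarrival time = 1/λ = 1/32.27 hour = 0.03099 hour
In minutes: 0.03099 × 60 = 1.8593 min

Final: 1.8593 min


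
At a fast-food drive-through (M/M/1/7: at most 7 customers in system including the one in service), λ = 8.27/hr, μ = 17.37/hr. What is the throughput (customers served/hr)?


ρ = 0.4761; P_K = (1−ρ)ρ^7/(1−ρ^8) = 0.002913
λ_eff = λ(1 − P_K) = 8.27·(1 − 0.002913) = 8.27·0.997087 = 8.2459 /hr

Final: 8.2459 /hr


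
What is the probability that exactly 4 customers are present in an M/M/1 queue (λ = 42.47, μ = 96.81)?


ρ = 42.47/96.81 = 0.4387
P_n = (1−ρ)·ρ^n = (1 − 0.4387)·0.4387^4 = 0.5613·0.037038 = 0.020790

Final: 0.020790


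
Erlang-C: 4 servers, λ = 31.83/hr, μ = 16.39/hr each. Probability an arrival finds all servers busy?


a = λ/μ = 1.9420; ρ = a/4 = 0.4855
P₀ = 0.138879 (from M/M/c formula)
C(c,a) = [a^c/(c!(1−ρ))]·P₀ = [14.22429/(24·0.5145)]·0.138879
= 1.15197·0.138879 = 0.159985

Final: 0.159985


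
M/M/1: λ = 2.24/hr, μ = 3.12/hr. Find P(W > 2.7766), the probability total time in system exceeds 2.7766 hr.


W ~ Exponential(μ−λ) for M/M/1.
μ − λ = 3.12 − 2.24 = 0.8800
P(W > t) = e^{−(μ−λ)t} = e^{−2.4434} = 0.086864

Final: 0.086864


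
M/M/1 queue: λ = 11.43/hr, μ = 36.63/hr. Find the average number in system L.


ρ = λ/μ = 11.43/36.63 = 0.3120
L = ρ/(1−ρ) = 0.3120/(1 − 0.3120) = 0.3120/0.6880 = 0.4536

Final: 0.4536


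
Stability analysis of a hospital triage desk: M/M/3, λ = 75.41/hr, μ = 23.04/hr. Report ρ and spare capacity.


Total capacity cμ = 3·23.04 = 69.12/hr
ρ = λ/(cμ) = 75.41/69.12 = 1.0910
Stable ⇔ ρ < 1: NO
Spare capacity = cμ − λ = 69.12 − 75.41 = -6.29/hr

Final: ρ = 1.0910; unstable; margin = -6.29/hr


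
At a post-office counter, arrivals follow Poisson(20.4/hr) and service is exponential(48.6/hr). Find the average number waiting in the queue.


ρ = 20.4/48.6 = 0.4198
Lq = ρ²/(1−ρ) = 0.1762/0.5802 = 0.3037

Final: 0.3037


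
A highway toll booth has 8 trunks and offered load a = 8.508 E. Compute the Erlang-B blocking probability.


B(c,a) = (a^c/c!) / Σ_{k=0}^{c} a^k/k!
a^8/8! = 680.925074
Σ terms (k=0..8): 1.00000 + 8.50800 + 36.19303 + 102.64344 + 218.32259 + 371.49773 + 526.78378 + 640.26805 + 680.92507 = 2586.141693
B = 680.925074/2586.141693 = 0.263298

Final: 0.263298


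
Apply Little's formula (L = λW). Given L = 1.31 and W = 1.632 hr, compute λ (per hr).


λ = L/W = 1.31/1.632 = 0.8027 /hr

Final: 0.8027 /hr


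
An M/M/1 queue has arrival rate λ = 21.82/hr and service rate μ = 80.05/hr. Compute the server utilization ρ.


ρ = λ/μ = 21.82/80.05 = 0.2726

Final: 0.2726


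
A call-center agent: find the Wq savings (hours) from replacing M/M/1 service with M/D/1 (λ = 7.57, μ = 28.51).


ρ = 7.57/28.51 = 0.2655
Wq(M/M/1) = ρ/(μ−λ) = 0.2655/20.94 = 0.01268 hr
Wq(M/D/1) = ρ/(2(μ−λ)) = 0.006340 hr
Savings = 0.01268 − 0.006340 = 0.006340 hr

Final: 0.006340 hr


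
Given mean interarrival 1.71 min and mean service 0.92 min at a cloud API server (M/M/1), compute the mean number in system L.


λ = 60/1.71 = 35.0877 /hr
μ = 60/0.92 = 65.2174 /hr
ρ = λ/μ = 35.0877/65.2174 = 0.5380
L = ρ/(1−ρ) = 0.5380/0.4620 = 1.1646

Final: 1.1646


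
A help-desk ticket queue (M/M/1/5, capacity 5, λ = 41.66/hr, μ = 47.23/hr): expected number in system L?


ρ = 41.66/47.23 = 0.8821
L = ρ[1 − (K+1)ρ^K + Kρ^(K+1)] / [(1−ρ)(1−ρ^(K+1))]
Numerator: 0.8821·(1 − 6·0.533957 + 5·0.470986) = 0.133355
Denominator: (0.1179)·(0.529014) = 0.062388
L = 0.133355/0.062388 = 2.1375

Final: 2.1375


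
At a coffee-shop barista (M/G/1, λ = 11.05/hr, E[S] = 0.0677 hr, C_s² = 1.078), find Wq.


ρ = λ·E[S] = 11.05·0.0677 = 0.7481
E[S²] = E[S]²(1+C_s²) = 0.0677²·(1+1.078) = 0.009524
Wq = λ·E[S²]/(2(1−ρ)) = 11.05·0.009524/(2·0.2519) = 0.20888 hr

Final: 0.20888 hr


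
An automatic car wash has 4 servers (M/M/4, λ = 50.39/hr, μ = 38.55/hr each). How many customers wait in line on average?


a = λ/μ = 1.3071; ρ = a/4 = 0.3268
P₀ = 0.269227
Lq = P₀·a^c·ρ / (c!·(1−ρ)²) = 0.269227·2.91931·0.3268/(24·0.45322)
= 0.02361

Final: 0.02361


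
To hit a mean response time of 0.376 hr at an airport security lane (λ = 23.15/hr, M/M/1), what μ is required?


W = 1/(μ−λ) ⇒ μ − λ = 1/W = 1/0.376 = 2.6596
μ = λ + 1/W = 23.15 + 2.6596 = 25.8096 per hr

Final: 25.8096 /hr


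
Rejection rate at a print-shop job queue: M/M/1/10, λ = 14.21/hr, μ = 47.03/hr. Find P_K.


ρ = λ/μ = 14.21/47.03 = 0.3021
P_K = (1−ρ)ρ^K/(1−ρ^(K+1)) = (0.6979·0.000006341)/(1 − 0.000001916)
= 0.000004425/0.999998 = 0.000004425

Final: 0.000004425


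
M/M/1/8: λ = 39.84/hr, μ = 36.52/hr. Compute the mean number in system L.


ρ = 39.84/36.52 = 1.0909
L = ρ[1 − (K+1)ρ^K + Kρ^(K+1)] / [(1−ρ)(1−ρ^(K+1))]
Numerator: 1.0909·(1 − 9·2.005896 + 8·2.188251) = 0.494113
Denominator: (-0.09091)·(-1.188251) = 0.108023
L = 0.494113/0.108023 = 4.5742

Final: 4.5742


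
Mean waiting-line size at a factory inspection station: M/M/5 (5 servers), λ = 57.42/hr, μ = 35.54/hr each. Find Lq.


a = λ/μ = 1.6156; ρ = a/5 = 0.3231
P₀ = 0.198290
Lq = P₀·a^c·ρ / (c!·(1−ρ)²) = 0.198290·11.00852·0.3231/(120·0.45815)
= 0.01283

Final: 0.01283


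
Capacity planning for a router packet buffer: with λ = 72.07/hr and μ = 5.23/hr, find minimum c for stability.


Stability requires cμ > λ ⇔ c > λ/μ.
λ/μ = 72.07/5.23 = 13.7801
Minimum integer c = ⌊13.7801⌋ + 1 = 14
Check: 14·5.23 = 73.22 > 72.07, while 13·5.23 = 67.99 ≤ 72.07

Final: 14 servers


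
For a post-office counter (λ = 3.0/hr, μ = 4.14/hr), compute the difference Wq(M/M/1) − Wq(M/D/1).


ρ = 3.0/4.14 = 0.7246
Wq(M/M/1) = ρ/(μ−λ) = 0.7246/1.14 = 0.63565 hr
Wq(M/D/1) = ρ/(2(μ−λ)) = 0.31782 hr
Savings = 0.63565 − 0.31782 = 0.31782 hr

Final: 0.31782 hr


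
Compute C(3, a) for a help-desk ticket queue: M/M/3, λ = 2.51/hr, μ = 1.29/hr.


a = λ/μ = 1.9457; ρ = a/3 = 0.6486
P₀ = 0.120015 (from M/M/c formula)
C(c,a) = [a^c/(c!(1−ρ))]·P₀ = [7.36634/(6·0.3514)]·0.120015
= 3.49360·0.120015 = 0.419285

Final: 0.419285


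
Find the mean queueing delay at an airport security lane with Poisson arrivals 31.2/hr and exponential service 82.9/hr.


ρ = 31.2/82.9 = 0.3764
Wq = ρ/(μ−λ) = 0.3764/(82.9 − 31.2) = 0.3764/51.70 = 0.007280 hr

Final: 0.007280 hr


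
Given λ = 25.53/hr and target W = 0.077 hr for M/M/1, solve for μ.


W = 1/(μ−λ) ⇒ μ − λ = 1/W = 1/0.077 = 12.9870
μ = λ + 1/W = 25.53 + 12.9870 = 38.5170 per hr

Final: 38.5170 /hr


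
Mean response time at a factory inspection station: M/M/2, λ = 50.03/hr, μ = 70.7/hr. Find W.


a = 0.7076; ρ = 0.3538; P₀ = 0.477302
Lq = P₀·a^c·ρ/(c!(1−ρ)²) = 0.10126
Wq = Lq/λ = 0.10126/50.03 = 0.002024 hr
W = Wq + 1/μ = 0.002024 + 0.01414 = 0.01617 hr

Final: 0.01617 hr


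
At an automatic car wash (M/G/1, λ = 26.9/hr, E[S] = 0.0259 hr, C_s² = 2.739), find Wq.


ρ = λ·E[S] = 26.9·0.0259 = 0.6967
E[S²] = E[S]²(1+C_s²) = 0.0259²·(1+2.739) = 0.002508
Wq = λ·E[S²]/(2(1−ρ)) = 26.9·0.002508/(2·0.3033) = 0.11123 hr

Final: 0.11123 hr


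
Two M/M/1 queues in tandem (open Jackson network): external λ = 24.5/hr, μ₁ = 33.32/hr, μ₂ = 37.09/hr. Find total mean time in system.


Each node sees arrival rate λ = 24.5/hr (tandem ⇒ throughput preserved).
W₁ = 1/(μ₁−λ) = 1/(33.32−24.5) = 0.11338 hr
W₂ = 1/(μ₂−λ) = 1/(37.09−24.5) = 0.07943 hr
W_total = W₁ + W₂ = 0.11338 + 0.07943 = 0.19281 hr

Final: 0.19281 hr


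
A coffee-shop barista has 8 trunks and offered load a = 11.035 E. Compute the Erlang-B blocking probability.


B(c,a) = (a^c/c!) / Σ_{k=0}^{c} a^k/k!
a^8/8! = 5453.284763
Σ terms (k=0..8): 1.00000 + 11.03500 + 60.88561 + 223.95758 + 617.84297 + 1363.57943 + 2507.84984 + 3953.44614 + 5453.28476 = 14192.881325
B = 5453.284763/14192.881325 = 0.384227

Final: 0.384227


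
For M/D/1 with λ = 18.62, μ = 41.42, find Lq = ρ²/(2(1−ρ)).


ρ = 18.62/41.42 = 0.4495
M/D/1: Lq = ρ²/(2(1−ρ)) = 0.2021/(2·0.5505) = 0.18356

Final: 0.18356


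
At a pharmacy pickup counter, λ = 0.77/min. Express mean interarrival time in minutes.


Mean interarrival time = 1/λ = 1/0.77 minute = 1.29870 minute
In minutes: 1.29870 × 1 = 1.2987 min

Final: 1.2987 min


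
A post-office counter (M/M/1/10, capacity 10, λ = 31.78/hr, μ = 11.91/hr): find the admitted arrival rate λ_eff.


ρ = 2.6683; P_K = (1−ρ)ρ^10/(1−ρ^11) = 0.625249
λ_eff = λ(1 − P_K) = 31.78·(1 − 0.625249) = 31.78·0.374751 = 11.9096 /hr

Final: 11.9096 /hr


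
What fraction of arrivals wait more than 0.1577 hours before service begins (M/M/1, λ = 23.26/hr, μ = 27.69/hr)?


ρ = 23.26/27.69 = 0.8400
P(Wq > t) = ρ·e^{−(μ−λ)t} = 0.8400·e^{−0.6986}
= 0.8400·0.497276 = 0.417719

Final: 0.417719


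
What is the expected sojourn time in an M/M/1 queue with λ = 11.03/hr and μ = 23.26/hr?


W = 1/(μ−λ) = 1/(23.26 − 11.03) = 1/12.23 = 0.08177 hr

Final: 0.08177 hr


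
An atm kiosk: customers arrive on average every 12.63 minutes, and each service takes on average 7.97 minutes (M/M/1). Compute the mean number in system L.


λ = 60/12.63 = 4.7506 /hr
μ = 60/7.97 = 7.5282 /hr
ρ = λ/μ = 4.7506/7.5282 = 0.6310
L = ρ/(1−ρ) = 0.6310/0.3690 = 1.7103

Final: 1.7103


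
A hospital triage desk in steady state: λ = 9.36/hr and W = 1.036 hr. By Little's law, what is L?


L = λW = 9.36·1.036 = 9.6970

Final: 9.6970


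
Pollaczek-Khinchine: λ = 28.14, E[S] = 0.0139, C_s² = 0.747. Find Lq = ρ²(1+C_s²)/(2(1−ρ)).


ρ = λ·E[S] = 28.14·0.0139 = 0.3911
Lq = ρ²(1+C_s²)/(2(1−ρ)) = 0.1530·(1+0.747)/(2·0.6089)
= 0.1530·1.7470/1.2177 = 0.21950

Final: 0.21950


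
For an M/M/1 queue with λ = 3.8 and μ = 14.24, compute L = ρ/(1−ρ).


ρ = λ/μ = 3.8/14.24 = 0.2669
L = ρ/(1−ρ) = 0.2669/(1 − 0.2669) = 0.2669/0.7331 = 0.3640

Final: 0.3640


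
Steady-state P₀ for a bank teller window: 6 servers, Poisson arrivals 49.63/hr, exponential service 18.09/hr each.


a = λ/μ = 49.63/18.09 = 2.7435; ρ = a/c = 0.4573
Σ_{k=0}^{5} a^k/k! (terms k=0..5) = 1.00000 + 2.74350 + 3.76341 + 3.44164 + 2.36054 + 1.29523 = 14.60433
Tail: a^6/(6!(1−ρ)) = 426.41674/(720·0.5427) = 1.09120
P₀ = 1/(14.60433 + 1.09120) = 1/15.69553 = 0.063712

Final: 0.063712


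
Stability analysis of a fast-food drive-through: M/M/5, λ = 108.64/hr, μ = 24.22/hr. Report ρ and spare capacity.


Total capacity cμ = 5·24.22 = 121.10/hr
ρ = λ/(cμ) = 108.64/121.10 = 0.8971
Stable ⇔ ρ < 1: YES
Spare capacity = cμ − λ = 121.10 − 108.64 = 12.46/hr

Final: ρ = 0.8971; stable; margin = 12.46/hr


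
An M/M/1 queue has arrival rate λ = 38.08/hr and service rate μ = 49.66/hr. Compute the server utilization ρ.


ρ = λ/μ = 38.08/49.66 = 0.7668

Final: 0.7668


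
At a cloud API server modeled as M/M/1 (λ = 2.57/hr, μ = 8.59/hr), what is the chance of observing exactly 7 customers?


ρ = 2.57/8.59 = 0.2992
P_n = (1−ρ)·ρ^n = (1 − 0.2992)·0.2992^7 = 0.7008·0.0002146 = 0.0001504

Final: 0.0001504


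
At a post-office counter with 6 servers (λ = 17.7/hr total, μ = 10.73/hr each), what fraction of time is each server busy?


ρ = λ/(cμ) = 17.7/(6·10.73) = 17.7/64.38 = 0.2749

Final: 0.2749


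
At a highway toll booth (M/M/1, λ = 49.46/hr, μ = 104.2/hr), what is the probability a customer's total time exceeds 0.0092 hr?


W ~ Exponential(μ−λ) for M/M/1.
μ − λ = 104.2 − 49.46 = 54.7400
P(W > t) = e^{−(μ−λ)t} = e^{−0.5036} = 0.604346

Final: 0.604346


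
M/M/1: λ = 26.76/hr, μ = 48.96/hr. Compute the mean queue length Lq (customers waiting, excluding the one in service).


ρ = 26.76/48.96 = 0.5466
Lq = ρ²/(1−ρ) = 0.2987/0.4534 = 0.6588

Final: 0.6588


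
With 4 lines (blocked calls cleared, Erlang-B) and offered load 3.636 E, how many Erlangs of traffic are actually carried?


B(4,3.636) = 0.274395 (Erlang-B)
Carried load = a(1 − B) = 3.636·(1 − 0.274395) = 3.636·0.725605 = 2.6383 E

Final: 2.6383 Erlangs


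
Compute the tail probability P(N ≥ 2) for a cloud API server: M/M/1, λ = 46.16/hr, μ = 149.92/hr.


ρ = 46.16/149.92 = 0.3079
P(N ≥ n) = ρ^n = 0.3079^2 = 0.094801

Final: 0.094801


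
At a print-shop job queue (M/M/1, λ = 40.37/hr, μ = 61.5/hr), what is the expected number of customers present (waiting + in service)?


ρ = λ/μ = 40.37/61.5 = 0.6564
L = ρ/(1−ρ) = 0.6564/(1 − 0.6564) = 0.6564/0.3436 = 1.9106

Final: 1.9106


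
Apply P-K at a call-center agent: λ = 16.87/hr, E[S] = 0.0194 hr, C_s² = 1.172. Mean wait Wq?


ρ = λ·E[S] = 16.87·0.0194 = 0.3273
E[S²] = E[S]²(1+C_s²) = 0.0194²·(1+1.172) = 0.0008175
Wq = λ·E[S²]/(2(1−ρ)) = 16.87·0.0008175/(2·0.6727) = 0.01025 hr

Final: 0.01025 hr


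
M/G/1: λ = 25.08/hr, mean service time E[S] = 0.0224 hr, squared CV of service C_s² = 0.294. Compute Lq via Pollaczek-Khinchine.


ρ = λ·E[S] = 25.08·0.0224 = 0.5618
Lq = ρ²(1+C_s²)/(2(1−ρ)) = 0.3156·(1+0.294)/(2·0.4382)
= 0.3156·1.2940/0.8764 = 0.46599

Final: 0.46599


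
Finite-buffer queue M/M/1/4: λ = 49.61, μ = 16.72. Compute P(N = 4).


ρ = λ/μ = 49.61/16.72 = 2.9671
P_K = (1−ρ)ρ^K/(1−ρ^(K+1)) = (-1.9671·77.505374)/(1 − 229.966603)
= -152.461229/-228.966603 = 0.665867

Final: 0.665867


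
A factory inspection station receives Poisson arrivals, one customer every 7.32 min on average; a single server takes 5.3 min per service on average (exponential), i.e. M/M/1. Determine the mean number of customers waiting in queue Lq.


λ = 60/7.32 = 8.1967 /hr
μ = 60/5.3 = 11.3208 /hr
ρ = λ/μ = 8.1967/11.3208 = 0.7240
Lq = ρ²/(1−ρ) = 0.5242/0.2760 = 1.8997

Final: 1.8997


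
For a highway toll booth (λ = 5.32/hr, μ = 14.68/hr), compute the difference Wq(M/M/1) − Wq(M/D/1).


ρ = 5.32/14.68 = 0.3624
Wq(M/M/1) = ρ/(μ−λ) = 0.3624/9.36 = 0.03872 hr
Wq(M/D/1) = ρ/(2(μ−λ)) = 0.01936 hr
Savings = 0.03872 − 0.01936 = 0.01936 hr

Final: 0.01936 hr


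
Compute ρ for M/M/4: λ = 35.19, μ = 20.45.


ρ = λ/(cμ) = 35.19/(4·20.45) = 35.19/81.80 = 0.4302

Final: 0.4302


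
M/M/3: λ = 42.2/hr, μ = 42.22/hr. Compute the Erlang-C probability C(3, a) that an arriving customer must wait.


a = λ/μ = 0.9995; ρ = a/3 = 0.3332
P₀ = 0.363816 (from M/M/c formula)
C(c,a) = [a^c/(c!(1−ρ))]·P₀ = [0.99858/(6·0.6668)]·0.363816
= 0.24959·0.363816 = 0.090803

Final: 0.090803


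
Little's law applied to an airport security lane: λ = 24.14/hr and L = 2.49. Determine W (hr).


W = L/λ = 2.49/24.14 = 0.1031 hr

Final: 0.1031 hr


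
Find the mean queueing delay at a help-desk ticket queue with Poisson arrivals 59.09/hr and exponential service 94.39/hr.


ρ = 59.09/94.39 = 0.6260
Wq = ρ/(μ−λ) = 0.6260/(94.39 − 59.09) = 0.6260/35.30 = 0.01773 hr

Final: 0.01773 hr


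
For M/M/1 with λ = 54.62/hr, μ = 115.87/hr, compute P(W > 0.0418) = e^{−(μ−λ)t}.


W ~ Exponential(μ−λ) for M/M/1.
μ − λ = 115.87 − 54.62 = 61.2500
P(W > t) = e^{−(μ−λ)t} = e^{−2.5602} = 0.077285

Final: 0.077285


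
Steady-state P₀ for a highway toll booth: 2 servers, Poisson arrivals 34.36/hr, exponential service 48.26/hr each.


a = λ/μ = 34.36/48.26 = 0.7120; ρ = a/c = 0.3560
Σ_{k=0}^{1} a^k/k! (terms k=0..1) = 1.00000 + 0.71198 = 1.71198
Tail: a^2/(2!(1−ρ)) = 0.50691/(2·0.6440) = 0.39356
P₀ = 1/(1.71198 + 0.39356) = 1/2.10553 = 0.474939

Final: 0.474939


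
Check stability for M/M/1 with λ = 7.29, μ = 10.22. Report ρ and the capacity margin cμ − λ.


Total capacity cμ = 1·10.22 = 10.22/hr
ρ = λ/(cμ) = 7.29/10.22 = 0.7133
Stable ⇔ ρ < 1: YES
Spare capacity = cμ − λ = 10.22 − 7.29 = 2.93/hr

Final: ρ = 0.7133; stable; margin = 2.93/hr


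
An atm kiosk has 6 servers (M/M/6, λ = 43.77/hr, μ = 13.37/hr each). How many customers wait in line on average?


a = λ/μ = 3.2737; ρ = a/6 = 0.5456
P₀ = 0.036815
Lq = P₀·a^c·ρ / (c!·(1−ρ)²) = 0.036815·1231.03623·0.5456/(720·0.20646)
= 0.16635

Final: 0.16635


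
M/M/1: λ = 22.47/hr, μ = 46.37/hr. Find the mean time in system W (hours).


W = 1/(μ−λ) = 1/(46.37 − 22.47) = 1/23.90 = 0.04184 hr

Final: 0.04184 hr


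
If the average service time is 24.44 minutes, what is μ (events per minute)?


μ = 1/(service time) in consistent units.
1 minute = 1 min, so μ = 1/24.44 = 0.04092 per minute

Final: 0.04092 /min


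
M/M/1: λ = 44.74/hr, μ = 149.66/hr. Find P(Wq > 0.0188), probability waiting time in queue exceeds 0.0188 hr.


ρ = 44.74/149.66 = 0.2989
P(Wq > t) = ρ·e^{−(μ−λ)t} = 0.2989·e^{−1.9725}
= 0.2989·0.139109 = 0.041586

Final: 0.041586


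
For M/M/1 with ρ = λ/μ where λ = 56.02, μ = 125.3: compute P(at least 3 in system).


ρ = 56.02/125.3 = 0.4471
P(N ≥ n) = ρ^n = 0.4471^3 = 0.089367

Final: 0.089367


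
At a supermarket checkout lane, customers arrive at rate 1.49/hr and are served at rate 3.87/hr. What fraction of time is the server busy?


ρ = λ/μ = 1.49/3.87 = 0.3850

Final: 0.3850


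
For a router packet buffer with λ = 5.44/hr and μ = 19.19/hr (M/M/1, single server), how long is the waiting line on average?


ρ = 5.44/19.19 = 0.2835
Lq = ρ²/(1−ρ) = 0.08036/0.7165 = 0.1122

Final: 0.1122


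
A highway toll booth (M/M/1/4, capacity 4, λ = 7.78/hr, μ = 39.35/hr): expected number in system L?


ρ = 7.78/39.35 = 0.1977
L = ρ[1 − (K+1)ρ^K + Kρ^(K+1)] / [(1−ρ)(1−ρ^(K+1))]
Numerator: 0.1977·(1 − 5·0.001528 + 4·0.0003021) = 0.196441
Denominator: (0.8023)·(0.999698) = 0.802045
L = 0.196441/0.802045 = 0.2449

Final: 0.2449


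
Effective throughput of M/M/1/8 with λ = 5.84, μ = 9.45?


ρ = 0.6180; P_K = (1−ρ)ρ^8/(1−ρ^9) = 0.008235
λ_eff = λ(1 − P_K) = 5.84·(1 − 0.008235) = 5.84·0.991765 = 5.7919 /hr

Final: 5.7919 /hr


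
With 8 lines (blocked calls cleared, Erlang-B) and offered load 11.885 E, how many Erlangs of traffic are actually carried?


B(8,11.885) = 0.418286 (Erlang-B)
Carried load = a(1 − B) = 11.885·(1 − 0.418286) = 11.885·0.581714 = 6.9137 E

Final: 6.9137 Erlangs


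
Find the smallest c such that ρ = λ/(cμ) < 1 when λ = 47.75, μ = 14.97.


Stability requires cμ > λ ⇔ c > λ/μ.
λ/μ = 47.75/14.97 = 3.1897
Minimum integer c = ⌊3.1897⌋ + 1 = 4
Check: 4·14.97 = 59.88 > 47.75, while 3·14.97 = 44.91 ≤ 47.75

Final: 4 servers


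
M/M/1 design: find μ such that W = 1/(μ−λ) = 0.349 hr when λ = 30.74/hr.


W = 1/(μ−λ) ⇒ μ − λ = 1/W = 1/0.349 = 2.8653
μ = λ + 1/W = 30.74 + 2.8653 = 33.6053 per hr

Final: 33.6053 /hr


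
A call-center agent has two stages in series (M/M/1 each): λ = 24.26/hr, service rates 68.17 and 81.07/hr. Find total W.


Each node sees arrival rate λ = 24.26/hr (tandem ⇒ throughput preserved).
W₁ = 1/(μ₁−λ) = 1/(68.17−24.26) = 0.02277 hr
W₂ = 1/(μ₂−λ) = 1/(81.07−24.26) = 0.01760 hr
W_total = W₁ + W₂ = 0.02277 + 0.01760 = 0.04038 hr

Final: 0.04038 hr


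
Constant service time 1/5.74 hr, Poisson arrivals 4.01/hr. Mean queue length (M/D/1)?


ρ = 4.01/5.74 = 0.6986
M/D/1: Lq = ρ²/(2(1−ρ)) = 0.4881/(2·0.3014) = 0.80966

Final: 0.80966


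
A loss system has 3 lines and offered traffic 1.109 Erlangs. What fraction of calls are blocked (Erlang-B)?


B(c,a) = (a^c/c!) / Σ_{k=0}^{c} a^k/k!
a^3/3! = 0.227323
Σ terms (k=0..3): 1.00000 + 1.10900 + 0.61494 + 0.22732 = 2.951264
B = 0.227323/2.951264 = 0.077026

Final: 0.077026


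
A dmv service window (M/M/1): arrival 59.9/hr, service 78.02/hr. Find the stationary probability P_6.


ρ = 59.9/78.02 = 0.7678
P_n = (1−ρ)·ρ^n = (1 − 0.7678)·0.7678^6 = 0.2322·0.204798 = 0.047564

Final: 0.047564


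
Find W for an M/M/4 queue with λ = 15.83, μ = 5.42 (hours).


a = 2.9207; ρ = 0.7302; P₀ = 0.042419
Lq = P₀·a^c·ρ/(c!(1−ρ)²) = 1.28975
Wq = Lq/λ = 1.28975/15.83 = 0.08147 hr
W = Wq + 1/μ = 0.08147 + 0.18450 = 0.26598 hr

Final: 0.26598 hr


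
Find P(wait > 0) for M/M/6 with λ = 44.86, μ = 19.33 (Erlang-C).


a = λ/μ = 2.3207; ρ = a/6 = 0.3868
P₀ = 0.097844 (from M/M/c formula)
C(c,a) = [a^c/(c!(1−ρ))]·P₀ = [156.23002/(720·0.6132)]·0.097844
= 0.35385·0.097844 = 0.034622

Final: 0.034622


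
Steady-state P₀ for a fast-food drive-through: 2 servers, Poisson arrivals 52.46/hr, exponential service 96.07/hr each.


a = λ/μ = 52.46/96.07 = 0.5461; ρ = a/c = 0.2730
Σ_{k=0}^{1} a^k/k! (terms k=0..1) = 1.00000 + 0.54606 = 1.54606
Tail: a^2/(2!(1−ρ)) = 0.29818/(2·0.7270) = 0.20509
P₀ = 1/(1.54606 + 0.20509) = 1/1.75115 = 0.571055

Final: 0.571055


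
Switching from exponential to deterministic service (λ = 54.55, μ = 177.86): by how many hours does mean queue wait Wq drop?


ρ = 54.55/177.86 = 0.3067
Wq(M/M/1) = ρ/(μ−λ) = 0.3067/123.31 = 0.002487 hr
Wq(M/D/1) = ρ/(2(μ−λ)) = 0.001244 hr
Savings = 0.002487 − 0.001244 = 0.001244 hr

Final: 0.001244 hr


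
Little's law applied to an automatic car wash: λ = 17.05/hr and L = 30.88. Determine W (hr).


W = L/λ = 30.88/17.05 = 1.8111 hr

Final: 1.8111 hr


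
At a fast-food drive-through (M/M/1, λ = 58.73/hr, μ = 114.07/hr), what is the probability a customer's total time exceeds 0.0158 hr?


W ~ Exponential(μ−λ) for M/M/1.
μ − λ = 114.07 − 58.73 = 55.3400
P(W > t) = e^{−(μ−λ)t} = e^{−0.8744} = 0.417124

Final: 0.417124


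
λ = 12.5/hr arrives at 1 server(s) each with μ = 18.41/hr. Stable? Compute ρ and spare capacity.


Total capacity cμ = 1·18.41 = 18.41/hr
ρ = λ/(cμ) = 12.5/18.41 = 0.6790
Stable ⇔ ρ < 1: YES
Spare capacity = cμ − λ = 18.41 − 12.5 = 5.91/hr

Final: ρ = 0.6790; stable; margin = 5.91/hr


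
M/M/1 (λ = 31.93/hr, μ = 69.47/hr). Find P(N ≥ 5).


ρ = 31.93/69.47 = 0.4596
P(N ≥ n) = ρ^n = 0.4596^5 = 0.020512

Final: 0.020512


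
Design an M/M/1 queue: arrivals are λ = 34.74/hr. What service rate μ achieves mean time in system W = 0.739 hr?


W = 1/(μ−λ) ⇒ μ − λ = 1/W = 1/0.739 = 1.3532
μ = λ + 1/W = 34.74 + 1.3532 = 36.0932 per hr

Final: 36.0932 /hr


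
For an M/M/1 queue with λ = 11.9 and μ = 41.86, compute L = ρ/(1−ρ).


ρ = λ/μ = 11.9/41.86 = 0.2843
L = ρ/(1−ρ) = 0.2843/(1 − 0.2843) = 0.2843/0.7157 = 0.3972

Final: 0.3972


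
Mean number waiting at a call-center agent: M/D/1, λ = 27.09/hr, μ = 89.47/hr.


ρ = 27.09/89.47 = 0.3028
M/D/1: Lq = ρ²/(2(1−ρ)) = 0.09168/(2·0.6972) = 0.06575

Final: 0.06575


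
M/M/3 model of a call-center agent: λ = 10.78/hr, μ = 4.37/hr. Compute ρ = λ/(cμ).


ρ = λ/(cμ) = 10.78/(3·4.37) = 10.78/13.11 = 0.8223

Final: 0.8223


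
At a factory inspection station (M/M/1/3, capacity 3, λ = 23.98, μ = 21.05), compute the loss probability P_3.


ρ = λ/μ = 23.98/21.05 = 1.1392
P_K = (1−ρ)ρ^K/(1−ρ^(K+1)) = (-0.1392·1.478398)/(1 − 1.684179)
= -0.205782/-0.684179 = 0.300772

Final: 0.300772


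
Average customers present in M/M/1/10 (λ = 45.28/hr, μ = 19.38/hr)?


ρ = 45.28/19.38 = 2.3364
L = ρ[1 − (K+1)ρ^K + Kρ^(K+1)] / [(1−ρ)(1−ρ^(K+1))]
Numerator: 2.3364·(1 − 11·4847.596404 + 10·11326.066315) = 140041.139854
Denominator: (-1.3364)·(-11325.066315) = 15135.150545
L = 140041.139854/15135.150545 = 9.2527

Final: 9.2527


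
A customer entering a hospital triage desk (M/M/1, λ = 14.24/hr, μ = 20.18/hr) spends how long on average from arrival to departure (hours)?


W = 1/(μ−λ) = 1/(20.18 − 14.24) = 1/5.94 = 0.1684 hr

Final: 0.1684 hr


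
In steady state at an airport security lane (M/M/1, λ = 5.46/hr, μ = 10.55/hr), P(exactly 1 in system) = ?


ρ = 5.46/10.55 = 0.5175
P_n = (1−ρ)·ρ^n = (1 − 0.5175)·0.5175^1 = 0.4825·0.517536 = 0.249693

Final: 0.249693


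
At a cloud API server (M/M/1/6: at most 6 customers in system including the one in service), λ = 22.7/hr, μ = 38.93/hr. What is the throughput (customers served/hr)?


ρ = 0.5831; P_K = (1−ρ)ρ^6/(1−ρ^7) = 0.016771
λ_eff = λ(1 − P_K) = 22.7·(1 − 0.016771) = 22.7·0.983229 = 22.3193 /hr

Final: 22.3193 /hr


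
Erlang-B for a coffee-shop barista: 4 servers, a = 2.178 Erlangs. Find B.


B(c,a) = (a^c/c!) / Σ_{k=0}^{c} a^k/k!
a^4/4! = 0.937606
Σ terms (k=0..4): 1.00000 + 2.17800 + 2.37184 + 1.72196 + 0.93761 = 8.209405
B = 0.937606/8.209405 = 0.114211

Final: 0.114211


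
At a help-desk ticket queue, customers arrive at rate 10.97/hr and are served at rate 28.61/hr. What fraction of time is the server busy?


ρ = λ/μ = 10.97/28.61 = 0.3834

Final: 0.3834


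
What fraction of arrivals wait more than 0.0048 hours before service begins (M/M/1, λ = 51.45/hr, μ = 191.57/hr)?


ρ = 51.45/191.57 = 0.2686
P(Wq > t) = ρ·e^{−(μ−λ)t} = 0.2686·e^{−0.6726}
= 0.2686·0.510392 = 0.137076

Final: 0.137076


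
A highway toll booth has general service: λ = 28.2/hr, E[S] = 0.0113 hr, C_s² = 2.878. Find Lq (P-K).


ρ = λ·E[S] = 28.2·0.0113 = 0.3187
Lq = ρ²(1+C_s²)/(2(1−ρ)) = 0.1015·(1+2.878)/(2·0.6813)
= 0.1015·3.8780/1.3627 = 0.28898

Final: 0.28898


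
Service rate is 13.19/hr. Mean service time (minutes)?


Mean service time = 1/μ = 1/13.19 hour = 0.07582 hour
In minutes: 0.07582 × 60 = 4.5489 min

Final: 4.5489 min


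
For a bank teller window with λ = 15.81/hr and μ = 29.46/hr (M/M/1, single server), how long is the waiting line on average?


ρ = 15.81/29.46 = 0.5367
Lq = ρ²/(1−ρ) = 0.2880/0.4633 = 0.6216

Final: 0.6216


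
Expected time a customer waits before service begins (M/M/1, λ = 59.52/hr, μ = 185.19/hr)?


ρ = 59.52/185.19 = 0.3214
Wq = ρ/(μ−λ) = 0.3214/(185.19 − 59.52) = 0.3214/125.67 = 0.002557 hr

Final: 0.002557 hr


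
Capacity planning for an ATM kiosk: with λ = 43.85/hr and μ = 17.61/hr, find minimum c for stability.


Stability requires cμ > λ ⇔ c > λ/μ.
λ/μ = 43.85/17.61 = 2.4901
Minimum integer c = ⌊2.4901⌋ + 1 = 3
Check: 3·17.61 = 52.83 > 43.85, while 2·17.61 = 35.22 ≤ 43.85

Final: 3 servers


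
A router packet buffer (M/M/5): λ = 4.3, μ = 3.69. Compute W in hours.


a = 1.1653; ρ = 0.2331; P₀ = 0.311700
Lq = P₀·a^c·ρ/(c!(1−ρ)²) = 0.002212
Wq = Lq/λ = 0.002212/4.3 = 0.0005143 hr
W = Wq + 1/μ = 0.0005143 + 0.27100 = 0.27152 hr

Final: 0.27152 hr


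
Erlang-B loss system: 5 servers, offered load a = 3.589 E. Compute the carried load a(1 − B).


B(5,3.589) = 0.162115 (Erlang-B)
Carried load = a(1 − B) = 3.589·(1 − 0.162115) = 3.589·0.837885 = 3.0072 E

Final: 3.0072 Erlangs


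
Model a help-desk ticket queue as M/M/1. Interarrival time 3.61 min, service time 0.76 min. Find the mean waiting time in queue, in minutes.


λ = 60/3.61 = 16.6205 /hr
μ = 60/0.76 = 78.9474 /hr
ρ = λ/μ = 16.6205/78.9474 = 0.2105
Wq = ρ/(μ−λ) = 0.2105/(78.9474−16.6205) = 0.003378 hr
In minutes: 0.003378·60 = 0.2027 min

Final: 0.2027 min


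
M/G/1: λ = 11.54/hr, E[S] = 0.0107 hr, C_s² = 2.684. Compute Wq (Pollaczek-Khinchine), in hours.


ρ = λ·E[S] = 11.54·0.0107 = 0.1235
E[S²] = E[S]²(1+C_s²) = 0.0107²·(1+2.684) = 0.0004218
Wq = λ·E[S²]/(2(1−ρ)) = 11.54·0.0004218/(2·0.8765) = 0.002777 hr

Final: 0.002777 hr


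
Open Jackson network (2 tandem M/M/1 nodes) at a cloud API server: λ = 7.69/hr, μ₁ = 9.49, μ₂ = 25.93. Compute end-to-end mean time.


Each node sees arrival rate λ = 7.69/hr (tandem ⇒ throughput preserved).
W₁ = 1/(μ₁−λ) = 1/(9.49−7.69) = 0.55556 hr
W₂ = 1/(μ₂−λ) = 1/(25.93−7.69) = 0.05482 hr
W_total = W₁ + W₂ = 0.55556 + 0.05482 = 0.61038 hr

Final: 0.61038 hr


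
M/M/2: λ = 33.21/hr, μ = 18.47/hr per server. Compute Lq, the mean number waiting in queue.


a = λ/μ = 1.7981; ρ = a/2 = 0.8990
P₀ = 0.053172
Lq = P₀·a^c·ρ / (c!·(1−ρ)²) = 0.053172·3.23299·0.8990/(2·0.01020)
= 7.57885

Final: 7.57885


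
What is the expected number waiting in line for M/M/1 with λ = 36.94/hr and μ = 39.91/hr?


ρ = 36.94/39.91 = 0.9256
Lq = ρ²/(1−ρ) = 0.8567/0.07442 = 11.5121

Final: 11.5121
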